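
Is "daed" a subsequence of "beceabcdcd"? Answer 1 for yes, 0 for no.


Check if "daed" is a subsequence of "beceabcdcd"
Greedy scan:
  Position 0 ('b'): no match needed
  Position 1 ('e'): no match needed
  Position 2 ('c'): no match needed
  Position 3 ('e'): no match needed
  Position 4 ('a'): no match needed
  Position 5 ('b'): no match needed
  Position 6 ('c'): no match needed
  Position 7 ('d'): matches sub[0] = 'd'
  Position 8 ('c'): no match needed
  Position 9 ('d'): no match needed
Only matched 1/4 characters => not a subsequence

0


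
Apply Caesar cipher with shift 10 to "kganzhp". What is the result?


Caesar cipher: shift "kganzhp" by 10
  'k' (pos 10) + 10 = pos 20 = 'u'
  'g' (pos 6) + 10 = pos 16 = 'q'
  'a' (pos 0) + 10 = pos 10 = 'k'
  'n' (pos 13) + 10 = pos 23 = 'x'
  'z' (pos 25) + 10 = pos 9 = 'j'
  'h' (pos 7) + 10 = pos 17 = 'r'
  'p' (pos 15) + 10 = pos 25 = 'z'
Result: uqkxjrz

uqkxjrz


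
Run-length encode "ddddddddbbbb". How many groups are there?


Input: ddddddddbbbb
Scanning for consecutive runs:
  Group 1: 'd' x 8 (positions 0-7)
  Group 2: 'b' x 4 (positions 8-11)
Total groups: 2

2


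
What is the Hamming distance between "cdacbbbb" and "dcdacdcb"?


Comparing "cdacbbbb" and "dcdacdcb" position by position:
  Position 0: 'c' vs 'd' => differ
  Position 1: 'd' vs 'c' => differ
  Position 2: 'a' vs 'd' => differ
  Position 3: 'c' vs 'a' => differ
  Position 4: 'b' vs 'c' => differ
  Position 5: 'b' vs 'd' => differ
  Position 6: 'b' vs 'c' => differ
  Position 7: 'b' vs 'b' => same
Total differences (Hamming distance): 7

7


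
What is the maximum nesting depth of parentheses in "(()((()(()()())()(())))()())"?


Input: "(()((()(()()())()(())))()())"
Tracking depth:
  Position 0 '(': depth becomes 1
  Position 1 '(': depth becomes 2
  Position 2 ')': depth becomes 1
  Position 3 '(': depth becomes 2
  Position 4 '(': depth becomes 3
  Position 5 '(': depth becomes 4
  Position 6 ')': depth becomes 3
  Position 7 '(': depth becomes 4
  Position 8 '(': depth becomes 5
  Position 9 ')': depth becomes 4
  Position 10 '(': depth becomes 5
  Position 11 ')': depth becomes 4
  Position 12 '(': depth becomes 5
  Position 13 ')': depth becomes 4
  Position 14 ')': depth becomes 3
  Position 15 '(': depth becomes 4
  Position 16 ')': depth becomes 3
  Position 17 '(': depth becomes 4
  Position 18 '(': depth becomes 5
  Position 19 ')': depth becomes 4
  Position 20 ')': depth becomes 3
  Position 21 ')': depth becomes 2
  Position 22 ')': depth becomes 1
  Position 23 '(': depth becomes 2
  Position 24 ')': depth becomes 1
  Position 25 '(': depth becomes 2
  Position 26 ')': depth becomes 1
  Position 27 ')': depth becomes 0
Maximum depth reached: 5

5


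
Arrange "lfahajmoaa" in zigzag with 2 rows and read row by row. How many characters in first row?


Zigzag "lfahajmoaa" into 2 rows:
Placing characters:
  'l' => row 0
  'f' => row 1
  'a' => row 0
  'h' => row 1
  'a' => row 0
  'j' => row 1
  'm' => row 0
  'o' => row 1
  'a' => row 0
  'a' => row 1
Rows:
  Row 0: "laama"
  Row 1: "fhjoa"
First row length: 5

5


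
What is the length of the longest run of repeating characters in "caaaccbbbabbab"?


Input: "caaaccbbbabbab"
Scanning for longest run:
  Position 1 ('a'): new char, reset run to 1
  Position 2 ('a'): continues run of 'a', length=2
  Position 3 ('a'): continues run of 'a', length=3
  Position 4 ('c'): new char, reset run to 1
  Position 5 ('c'): continues run of 'c', length=2
  Position 6 ('b'): new char, reset run to 1
  Position 7 ('b'): continues run of 'b', length=2
  Position 8 ('b'): continues run of 'b', length=3
  Position 9 ('a'): new char, reset run to 1
  Position 10 ('b'): new char, reset run to 1
  Position 11 ('b'): continues run of 'b', length=2
  Position 12 ('a'): new char, reset run to 1
  Position 13 ('b'): new char, reset run to 1
Longest run: 'a' with length 3

3


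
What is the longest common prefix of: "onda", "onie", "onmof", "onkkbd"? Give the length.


Words: onda, onie, onmof, onkkbd
  Position 0: all 'o' => match
  Position 1: all 'n' => match
  Position 2: ('d', 'i', 'm', 'k') => mismatch, stop
LCP = "on" (length 2)

2


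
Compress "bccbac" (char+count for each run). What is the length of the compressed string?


Input: bccbac
Runs:
  'b' x 1 => "b1"
  'c' x 2 => "c2"
  'b' x 1 => "b1"
  'a' x 1 => "a1"
  'c' x 1 => "c1"
Compressed: "b1c2b1a1c1"
Compressed length: 10

10


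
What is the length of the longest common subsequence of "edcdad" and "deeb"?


LCS of "edcdad" and "deeb"
DP table:
           d    e    e    b
      0    0    0    0    0
  e   0    0    1    1    1
  d   0    1    1    1    1
  c   0    1    1    1    1
  d   0    1    1    1    1
  a   0    1    1    1    1
  d   0    1    1    1    1
LCS length = dp[6][4] = 1

1


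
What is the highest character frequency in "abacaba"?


Input: abacaba
Character counts:
  'a': 4
  'b': 2
  'c': 1
Maximum frequency: 4

4


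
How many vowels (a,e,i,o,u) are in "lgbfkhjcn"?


Input: lgbfkhjcn
Checking each character:
  'l' at position 0: consonant
  'g' at position 1: consonant
  'b' at position 2: consonant
  'f' at position 3: consonant
  'k' at position 4: consonant
  'h' at position 5: consonant
  'j' at position 6: consonant
  'c' at position 7: consonant
  'n' at position 8: consonant
Total vowels: 0

0


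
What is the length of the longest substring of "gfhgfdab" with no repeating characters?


Input: "gfhgfdab"
Sliding window (track last position of each char):
  Position 0 ('g'): window [0,0] length 1 -- new best
  Position 1 ('f'): window [0,1] length 2 -- new best
  Position 2 ('h'): window [0,2] length 3 -- new best
  Position 3 ('g'): repeat (last at 0), move window start to 1
  Position 3 ('g'): window [1,3] length 3
  Position 4 ('f'): repeat (last at 1), move window start to 2
  Position 4 ('f'): window [2,4] length 3
  Position 5 ('d'): window [2,5] length 4 -- new best
  Position 6 ('a'): window [2,6] length 5 -- new best
  Position 7 ('b'): window [2,7] length 6 -- new best
Longest substring with no repeats: "hgfdab" with length 6

6


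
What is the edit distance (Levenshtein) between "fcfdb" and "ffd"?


Computing edit distance: "fcfdb" -> "ffd"
DP table:
           f    f    d
      0    1    2    3
  f   1    0    1    2
  c   2    1    1    2
  f   3    2    1    2
  d   4    3    2    1
  b   5    4    3    2
Edit distance = dp[5][3] = 2

2


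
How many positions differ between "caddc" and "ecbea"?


Comparing "caddc" and "ecbea" position by position:
  Position 0: 'c' vs 'e' => DIFFER
  Position 1: 'a' vs 'c' => DIFFER
  Position 2: 'd' vs 'b' => DIFFER
  Position 3: 'd' vs 'e' => DIFFER
  Position 4: 'c' vs 'a' => DIFFER
Positions that differ: 5

5


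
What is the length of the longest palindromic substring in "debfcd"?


Input: "debfcd"
Checking substrings for palindromes:
  No multi-char palindromic substrings found
Longest palindromic substring: "d" with length 1

1


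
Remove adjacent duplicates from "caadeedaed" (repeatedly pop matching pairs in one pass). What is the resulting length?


Input: caadeedaed
Stack-based adjacent duplicate removal:
  Read 'c': push. Stack: c
  Read 'a': push. Stack: ca
  Read 'a': matches stack top 'a' => pop. Stack: c
  Read 'd': push. Stack: cd
  Read 'e': push. Stack: cde
  Read 'e': matches stack top 'e' => pop. Stack: cd
  Read 'd': matches stack top 'd' => pop. Stack: c
  Read 'a': push. Stack: ca
  Read 'e': push. Stack: cae
  Read 'd': push. Stack: caed
Final stack: "caed" (length 4)

4


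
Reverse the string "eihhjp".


Input: eihhjp
Reading characters right to left:
  Position 5: 'p'
  Position 4: 'j'
  Position 3: 'h'
  Position 2: 'h'
  Position 1: 'i'
  Position 0: 'e'
Reversed: pjhhie

pjhhie


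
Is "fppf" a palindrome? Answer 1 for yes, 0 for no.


Input: fppf
Reversed: fppf
  Compare pos 0 ('f') with pos 3 ('f'): match
  Compare pos 1 ('p') with pos 2 ('p'): match
Result: palindrome

1


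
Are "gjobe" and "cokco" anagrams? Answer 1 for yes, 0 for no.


Strings: "gjobe", "cokco"
Sorted first:  begjo
Sorted second: cckoo
Differ at position 0: 'b' vs 'c' => not anagrams

0


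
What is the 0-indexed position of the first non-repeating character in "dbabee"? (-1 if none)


Input: dbabee
Character frequencies:
  'a': 1
  'b': 2
  'd': 1
  'e': 2
Scanning left to right for freq == 1:
  Position 0 ('d'): unique! => answer = 0

0


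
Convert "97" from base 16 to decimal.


Input: "97" in base 16
Positional expansion:
  Digit '9' (value 9) x 16^1 = 144
  Digit '7' (value 7) x 16^0 = 7
Sum = 151

151


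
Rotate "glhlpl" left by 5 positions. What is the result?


Input: "glhlpl", rotate left by 5
First 5 characters: "glhlp"
Remaining characters: "l"
Concatenate remaining + first: "l" + "glhlp" = "lglhlp"

lglhlp


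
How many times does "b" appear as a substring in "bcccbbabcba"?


Searching for "b" in "bcccbbabcba"
Scanning each position:
  Position 0: "b" => MATCH
  Position 1: "c" => no
  Position 2: "c" => no
  Position 3: "c" => no
  Position 4: "b" => MATCH
  Position 5: "b" => MATCH
  Position 6: "a" => no
  Position 7: "b" => MATCH
  Position 8: "c" => no
  Position 9: "b" => MATCH
  Position 10: "a" => no
Total occurrences: 5

5


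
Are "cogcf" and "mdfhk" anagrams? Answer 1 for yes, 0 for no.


Strings: "cogcf", "mdfhk"
Sorted first:  ccfgo
Sorted second: dfhkm
Differ at position 0: 'c' vs 'd' => not anagrams

0


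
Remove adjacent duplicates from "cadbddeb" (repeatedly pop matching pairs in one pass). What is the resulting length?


Input: cadbddeb
Stack-based adjacent duplicate removal:
  Read 'c': push. Stack: c
  Read 'a': push. Stack: ca
  Read 'd': push. Stack: cad
  Read 'b': push. Stack: cadb
  Read 'd': push. Stack: cadbd
  Read 'd': matches stack top 'd' => pop. Stack: cadb
  Read 'e': push. Stack: cadbe
  Read 'b': push. Stack: cadbeb
Final stack: "cadbeb" (length 6)

6


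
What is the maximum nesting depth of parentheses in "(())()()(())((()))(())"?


Input: "(())()()(())((()))(())"
Tracking depth:
  Position 0 '(': depth becomes 1
  Position 1 '(': depth becomes 2
  Position 2 ')': depth becomes 1
  Position 3 ')': depth becomes 0
  Position 4 '(': depth becomes 1
  Position 5 ')': depth becomes 0
  Position 6 '(': depth becomes 1
  Position 7 ')': depth becomes 0
  Position 8 '(': depth becomes 1
  Position 9 '(': depth becomes 2
  Position 10 ')': depth becomes 1
  Position 11 ')': depth becomes 0
  Position 12 '(': depth becomes 1
  Position 13 '(': depth becomes 2
  Position 14 '(': depth becomes 3
  Position 15 ')': depth becomes 2
  Position 16 ')': depth becomes 1
  Position 17 ')': depth becomes 0
  Position 18 '(': depth becomes 1
  Position 19 '(': depth becomes 2
  Position 20 ')': depth becomes 1
  Position 21 ')': depth becomes 0
Maximum depth reached: 3

3


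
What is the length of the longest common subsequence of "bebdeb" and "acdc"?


LCS of "bebdeb" and "acdc"
DP table:
           a    c    d    c
      0    0    0    0    0
  b   0    0    0    0    0
  e   0    0    0    0    0
  b   0    0    0    0    0
  d   0    0    0    1    1
  e   0    0    0    1    1
  b   0    0    0    1    1
LCS length = dp[6][4] = 1

1


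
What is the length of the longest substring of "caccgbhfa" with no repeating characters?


Input: "caccgbhfa"
Sliding window (track last position of each char):
  Position 0 ('c'): window [0,0] length 1 -- new best
  Position 1 ('a'): window [0,1] length 2 -- new best
  Position 2 ('c'): repeat (last at 0), move window start to 1
  Position 2 ('c'): window [1,2] length 2
  Position 3 ('c'): repeat (last at 2), move window start to 3
  Position 3 ('c'): window [3,3] length 1
  Position 4 ('g'): window [3,4] length 2
  Position 5 ('b'): window [3,5] length 3 -- new best
  Position 6 ('h'): window [3,6] length 4 -- new best
  Position 7 ('f'): window [3,7] length 5 -- new best
  Position 8 ('a'): window [3,8] length 6 -- new best
Longest substring with no repeats: "cgbhfa" with length 6

6


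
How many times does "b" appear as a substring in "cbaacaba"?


Searching for "b" in "cbaacaba"
Scanning each position:
  Position 0: "c" => no
  Position 1: "b" => MATCH
  Position 2: "a" => no
  Position 3: "a" => no
  Position 4: "c" => no
  Position 5: "a" => no
  Position 6: "b" => MATCH
  Position 7: "a" => no
Total occurrences: 2

2


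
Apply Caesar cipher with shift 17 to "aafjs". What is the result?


Caesar cipher: shift "aafjs" by 17
  'a' (pos 0) + 17 = pos 17 = 'r'
  'a' (pos 0) + 17 = pos 17 = 'r'
  'f' (pos 5) + 17 = pos 22 = 'w'
  'j' (pos 9) + 17 = pos 0 = 'a'
  's' (pos 18) + 17 = pos 9 = 'j'
Result: rrwaj

rrwaj


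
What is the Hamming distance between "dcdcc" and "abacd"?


Comparing "dcdcc" and "abacd" position by position:
  Position 0: 'd' vs 'a' => differ
  Position 1: 'c' vs 'b' => differ
  Position 2: 'd' vs 'a' => differ
  Position 3: 'c' vs 'c' => same
  Position 4: 'c' vs 'd' => differ
Total differences (Hamming distance): 4

4


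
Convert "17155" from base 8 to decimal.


Input: "17155" in base 8
Positional expansion:
  Digit '1' (value 1) x 8^4 = 4096
  Digit '7' (value 7) x 8^3 = 3584
  Digit '1' (value 1) x 8^2 = 64
  Digit '5' (value 5) x 8^1 = 40
  Digit '5' (value 5) x 8^0 = 5
Sum = 7789

7789


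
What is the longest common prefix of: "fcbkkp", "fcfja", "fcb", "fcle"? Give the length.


Words: fcbkkp, fcfja, fcb, fcle
  Position 0: all 'f' => match
  Position 1: all 'c' => match
  Position 2: ('b', 'f', 'b', 'l') => mismatch, stop
LCP = "fc" (length 2)

2


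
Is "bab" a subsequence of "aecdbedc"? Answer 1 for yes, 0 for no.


Check if "bab" is a subsequence of "aecdbedc"
Greedy scan:
  Position 0 ('a'): no match needed
  Position 1 ('e'): no match needed
  Position 2 ('c'): no match needed
  Position 3 ('d'): no match needed
  Position 4 ('b'): matches sub[0] = 'b'
  Position 5 ('e'): no match needed
  Position 6 ('d'): no match needed
  Position 7 ('c'): no match needed
Only matched 1/3 characters => not a subsequence

0


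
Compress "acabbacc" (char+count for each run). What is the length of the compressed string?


Input: acabbacc
Runs:
  'a' x 1 => "a1"
  'c' x 1 => "c1"
  'a' x 1 => "a1"
  'b' x 2 => "b2"
  'a' x 1 => "a1"
  'c' x 2 => "c2"
Compressed: "a1c1a1b2a1c2"
Compressed length: 12

12


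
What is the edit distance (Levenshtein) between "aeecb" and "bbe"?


Computing edit distance: "aeecb" -> "bbe"
DP table:
           b    b    e
      0    1    2    3
  a   1    1    2    3
  e   2    2    2    2
  e   3    3    3    2
  c   4    4    4    3
  b   5    4    4    4
Edit distance = dp[5][3] = 4

4


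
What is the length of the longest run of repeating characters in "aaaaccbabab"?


Input: "aaaaccbabab"
Scanning for longest run:
  Position 1 ('a'): continues run of 'a', length=2
  Position 2 ('a'): continues run of 'a', length=3
  Position 3 ('a'): continues run of 'a', length=4
  Position 4 ('c'): new char, reset run to 1
  Position 5 ('c'): continues run of 'c', length=2
  Position 6 ('b'): new char, reset run to 1
  Position 7 ('a'): new char, reset run to 1
  Position 8 ('b'): new char, reset run to 1
  Position 9 ('a'): new char, reset run to 1
  Position 10 ('b'): new char, reset run to 1
Longest run: 'a' with length 4

4


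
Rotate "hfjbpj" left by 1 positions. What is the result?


Input: "hfjbpj", rotate left by 1
First 1 characters: "h"
Remaining characters: "fjbpj"
Concatenate remaining + first: "fjbpj" + "h" = "fjbpjh"

fjbpjh


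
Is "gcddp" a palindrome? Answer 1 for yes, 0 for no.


Input: gcddp
Reversed: pddcg
  Compare pos 0 ('g') with pos 4 ('p'): MISMATCH
  Compare pos 1 ('c') with pos 3 ('d'): MISMATCH
Result: not a palindrome

0


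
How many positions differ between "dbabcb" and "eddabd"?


Comparing "dbabcb" and "eddabd" position by position:
  Position 0: 'd' vs 'e' => DIFFER
  Position 1: 'b' vs 'd' => DIFFER
  Position 2: 'a' vs 'd' => DIFFER
  Position 3: 'b' vs 'a' => DIFFER
  Position 4: 'c' vs 'b' => DIFFER
  Position 5: 'b' vs 'd' => DIFFER
Positions that differ: 6

6


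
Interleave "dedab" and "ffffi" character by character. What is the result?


Interleaving "dedab" and "ffffi":
  Position 0: 'd' from first, 'f' from second => "df"
  Position 1: 'e' from first, 'f' from second => "ef"
  Position 2: 'd' from first, 'f' from second => "df"
  Position 3: 'a' from first, 'f' from second => "af"
  Position 4: 'b' from first, 'i' from second => "bi"
Result: dfefdfafbi

dfefdfafbi


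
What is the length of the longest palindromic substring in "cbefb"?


Input: "cbefb"
Checking substrings for palindromes:
  No multi-char palindromic substrings found
Longest palindromic substring: "c" with length 1

1


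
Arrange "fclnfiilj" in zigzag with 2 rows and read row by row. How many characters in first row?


Zigzag "fclnfiilj" into 2 rows:
Placing characters:
  'f' => row 0
  'c' => row 1
  'l' => row 0
  'n' => row 1
  'f' => row 0
  'i' => row 1
  'i' => row 0
  'l' => row 1
  'j' => row 0
Rows:
  Row 0: "flfij"
  Row 1: "cnil"
First row length: 5

5


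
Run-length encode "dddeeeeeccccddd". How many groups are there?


Input: dddeeeeeccccddd
Scanning for consecutive runs:
  Group 1: 'd' x 3 (positions 0-2)
  Group 2: 'e' x 5 (positions 3-7)
  Group 3: 'c' x 4 (positions 8-11)
  Group 4: 'd' x 3 (positions 12-14)
Total groups: 4

4


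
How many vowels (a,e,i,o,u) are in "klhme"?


Input: klhme
Checking each character:
  'k' at position 0: consonant
  'l' at position 1: consonant
  'h' at position 2: consonant
  'm' at position 3: consonant
  'e' at position 4: vowel (running total: 1)
Total vowels: 1

1


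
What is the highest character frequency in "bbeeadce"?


Input: bbeeadce
Character counts:
  'a': 1
  'b': 2
  'c': 1
  'd': 1
  'e': 3
Maximum frequency: 3

3


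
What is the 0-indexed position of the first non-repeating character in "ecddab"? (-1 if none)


Input: ecddab
Character frequencies:
  'a': 1
  'b': 1
  'c': 1
  'd': 2
  'e': 1
Scanning left to right for freq == 1:
  Position 0 ('e'): unique! => answer = 0

0


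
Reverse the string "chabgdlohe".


Input: chabgdlohe
Reading characters right to left:
  Position 9: 'e'
  Position 8: 'h'
  Position 7: 'o'
  Position 6: 'l'
  Position 5: 'd'
  Position 4: 'g'
  Position 3: 'b'
  Position 2: 'a'
  Position 1: 'h'
  Position 0: 'c'
Reversed: eholdgbahc

eholdgbahc


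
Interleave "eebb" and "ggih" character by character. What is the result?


Interleaving "eebb" and "ggih":
  Position 0: 'e' from first, 'g' from second => "eg"
  Position 1: 'e' from first, 'g' from second => "eg"
  Position 2: 'b' from first, 'i' from second => "bi"
  Position 3: 'b' from first, 'h' from second => "bh"
Result: egegbibh

egegbibh


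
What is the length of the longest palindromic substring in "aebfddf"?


Input: "aebfddf"
Checking substrings for palindromes:
  [3:7] "fddf" (len 4) => palindrome
  [4:6] "dd" (len 2) => palindrome
Longest palindromic substring: "fddf" with length 4

4


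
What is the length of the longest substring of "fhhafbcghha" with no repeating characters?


Input: "fhhafbcghha"
Sliding window (track last position of each char):
  Position 0 ('f'): window [0,0] length 1 -- new best
  Position 1 ('h'): window [0,1] length 2 -- new best
  Position 2 ('h'): repeat (last at 1), move window start to 2
  Position 2 ('h'): window [2,2] length 1
  Position 3 ('a'): window [2,3] length 2
  Position 4 ('f'): window [2,4] length 3 -- new best
  Position 5 ('b'): window [2,5] length 4 -- new best
  Position 6 ('c'): window [2,6] length 5 -- new best
  Position 7 ('g'): window [2,7] length 6 -- new best
  Position 8 ('h'): repeat (last at 2), move window start to 3
  Position 8 ('h'): window [3,8] length 6
  Position 9 ('h'): repeat (last at 8), move window start to 9
  Position 9 ('h'): window [9,9] length 1
  Position 10 ('a'): window [9,10] length 2
Longest substring with no repeats: "hafbcg" with length 6

6


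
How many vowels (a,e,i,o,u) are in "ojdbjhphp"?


Input: ojdbjhphp
Checking each character:
  'o' at position 0: vowel (running total: 1)
  'j' at position 1: consonant
  'd' at position 2: consonant
  'b' at position 3: consonant
  'j' at position 4: consonant
  'h' at position 5: consonant
  'p' at position 6: consonant
  'h' at position 7: consonant
  'p' at position 8: consonant
Total vowels: 1

1


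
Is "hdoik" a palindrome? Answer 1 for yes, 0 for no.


Input: hdoik
Reversed: kiodh
  Compare pos 0 ('h') with pos 4 ('k'): MISMATCH
  Compare pos 1 ('d') with pos 3 ('i'): MISMATCH
Result: not a palindrome

0


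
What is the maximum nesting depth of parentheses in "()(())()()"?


Input: "()(())()()"
Tracking depth:
  Position 0 '(': depth becomes 1
  Position 1 ')': depth becomes 0
  Position 2 '(': depth becomes 1
  Position 3 '(': depth becomes 2
  Position 4 ')': depth becomes 1
  Position 5 ')': depth becomes 0
  Position 6 '(': depth becomes 1
  Position 7 ')': depth becomes 0
  Position 8 '(': depth becomes 1
  Position 9 ')': depth becomes 0
Maximum depth reached: 2

2


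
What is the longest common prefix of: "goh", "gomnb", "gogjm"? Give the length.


Words: goh, gomnb, gogjm
  Position 0: all 'g' => match
  Position 1: all 'o' => match
  Position 2: ('h', 'm', 'g') => mismatch, stop
LCP = "go" (length 2)

2


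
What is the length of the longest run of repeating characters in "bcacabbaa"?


Input: "bcacabbaa"
Scanning for longest run:
  Position 1 ('c'): new char, reset run to 1
  Position 2 ('a'): new char, reset run to 1
  Position 3 ('c'): new char, reset run to 1
  Position 4 ('a'): new char, reset run to 1
  Position 5 ('b'): new char, reset run to 1
  Position 6 ('b'): continues run of 'b', length=2
  Position 7 ('a'): new char, reset run to 1
  Position 8 ('a'): continues run of 'a', length=2
Longest run: 'b' with length 2

2


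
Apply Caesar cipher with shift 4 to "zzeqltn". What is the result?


Caesar cipher: shift "zzeqltn" by 4
  'z' (pos 25) + 4 = pos 3 = 'd'
  'z' (pos 25) + 4 = pos 3 = 'd'
  'e' (pos 4) + 4 = pos 8 = 'i'
  'q' (pos 16) + 4 = pos 20 = 'u'
  'l' (pos 11) + 4 = pos 15 = 'p'
  't' (pos 19) + 4 = pos 23 = 'x'
  'n' (pos 13) + 4 = pos 17 = 'r'
Result: ddiupxr

ddiupxr


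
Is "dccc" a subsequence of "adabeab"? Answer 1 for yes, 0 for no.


Check if "dccc" is a subsequence of "adabeab"
Greedy scan:
  Position 0 ('a'): no match needed
  Position 1 ('d'): matches sub[0] = 'd'
  Position 2 ('a'): no match needed
  Position 3 ('b'): no match needed
  Position 4 ('e'): no match needed
  Position 5 ('a'): no match needed
  Position 6 ('b'): no match needed
Only matched 1/4 characters => not a subsequence

0


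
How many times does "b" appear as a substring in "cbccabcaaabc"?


Searching for "b" in "cbccabcaaabc"
Scanning each position:
  Position 0: "c" => no
  Position 1: "b" => MATCH
  Position 2: "c" => no
  Position 3: "c" => no
  Position 4: "a" => no
  Position 5: "b" => MATCH
  Position 6: "c" => no
  Position 7: "a" => no
  Position 8: "a" => no
  Position 9: "a" => no
  Position 10: "b" => MATCH
  Position 11: "c" => no
Total occurrences: 3

3


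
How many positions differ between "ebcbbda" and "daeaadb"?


Comparing "ebcbbda" and "daeaadb" position by position:
  Position 0: 'e' vs 'd' => DIFFER
  Position 1: 'b' vs 'a' => DIFFER
  Position 2: 'c' vs 'e' => DIFFER
  Position 3: 'b' vs 'a' => DIFFER
  Position 4: 'b' vs 'a' => DIFFER
  Position 5: 'd' vs 'd' => same
  Position 6: 'a' vs 'b' => DIFFER
Positions that differ: 6

6


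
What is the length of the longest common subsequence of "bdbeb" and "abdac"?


LCS of "bdbeb" and "abdac"
DP table:
           a    b    d    a    c
      0    0    0    0    0    0
  b   0    0    1    1    1    1
  d   0    0    1    2    2    2
  b   0    0    1    2    2    2
  e   0    0    1    2    2    2
  b   0    0    1    2    2    2
LCS length = dp[5][5] = 2

2


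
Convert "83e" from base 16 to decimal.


Input: "83e" in base 16
Positional expansion:
  Digit '8' (value 8) x 16^2 = 2048
  Digit '3' (value 3) x 16^1 = 48
  Digit 'e' (value 14) x 16^0 = 14
Sum = 2110

2110


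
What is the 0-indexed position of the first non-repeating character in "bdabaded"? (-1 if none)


Input: bdabaded
Character frequencies:
  'a': 2
  'b': 2
  'd': 3
  'e': 1
Scanning left to right for freq == 1:
  Position 0 ('b'): freq=2, skip
  Position 1 ('d'): freq=3, skip
  Position 2 ('a'): freq=2, skip
  Position 3 ('b'): freq=2, skip
  Position 4 ('a'): freq=2, skip
  Position 5 ('d'): freq=3, skip
  Position 6 ('e'): unique! => answer = 6

6


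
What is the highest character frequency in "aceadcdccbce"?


Input: aceadcdccbce
Character counts:
  'a': 2
  'b': 1
  'c': 5
  'd': 2
  'e': 2
Maximum frequency: 5

5


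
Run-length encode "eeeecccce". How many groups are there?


Input: eeeecccce
Scanning for consecutive runs:
  Group 1: 'e' x 4 (positions 0-3)
  Group 2: 'c' x 4 (positions 4-7)
  Group 3: 'e' x 1 (positions 8-8)
Total groups: 3

3


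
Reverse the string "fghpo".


Input: fghpo
Reading characters right to left:
  Position 4: 'o'
  Position 3: 'p'
  Position 2: 'h'
  Position 1: 'g'
  Position 0: 'f'
Reversed: ophgf

ophgf


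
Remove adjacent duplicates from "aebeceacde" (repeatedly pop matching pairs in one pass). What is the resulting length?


Input: aebeceacde
Stack-based adjacent duplicate removal:
  Read 'a': push. Stack: a
  Read 'e': push. Stack: ae
  Read 'b': push. Stack: aeb
  Read 'e': push. Stack: aebe
  Read 'c': push. Stack: aebec
  Read 'e': push. Stack: aebece
  Read 'a': push. Stack: aebecea
  Read 'c': push. Stack: aebeceac
  Read 'd': push. Stack: aebeceacd
  Read 'e': push. Stack: aebeceacde
Final stack: "aebeceacde" (length 10)

10


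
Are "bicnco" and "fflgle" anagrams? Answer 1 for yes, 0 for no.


Strings: "bicnco", "fflgle"
Sorted first:  bccino
Sorted second: effgll
Differ at position 0: 'b' vs 'e' => not anagrams

0


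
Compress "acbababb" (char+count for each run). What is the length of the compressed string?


Input: acbababb
Runs:
  'a' x 1 => "a1"
  'c' x 1 => "c1"
  'b' x 1 => "b1"
  'a' x 1 => "a1"
  'b' x 1 => "b1"
  'a' x 1 => "a1"
  'b' x 2 => "b2"
Compressed: "a1c1b1a1b1a1b2"
Compressed length: 14

14


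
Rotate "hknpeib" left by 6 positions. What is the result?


Input: "hknpeib", rotate left by 6
First 6 characters: "hknpei"
Remaining characters: "b"
Concatenate remaining + first: "b" + "hknpei" = "bhknpei"

bhknpei


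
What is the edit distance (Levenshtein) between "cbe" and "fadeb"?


Computing edit distance: "cbe" -> "fadeb"
DP table:
           f    a    d    e    b
      0    1    2    3    4    5
  c   1    1    2    3    4    5
  b   2    2    2    3    4    4
  e   3    3    3    3    3    4
Edit distance = dp[3][5] = 4

4


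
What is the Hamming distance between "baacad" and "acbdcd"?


Comparing "baacad" and "acbdcd" position by position:
  Position 0: 'b' vs 'a' => differ
  Position 1: 'a' vs 'c' => differ
  Position 2: 'a' vs 'b' => differ
  Position 3: 'c' vs 'd' => differ
  Position 4: 'a' vs 'c' => differ
  Position 5: 'd' vs 'd' => same
Total differences (Hamming distance): 5

5


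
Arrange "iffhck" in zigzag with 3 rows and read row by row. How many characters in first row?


Zigzag "iffhck" into 3 rows:
Placing characters:
  'i' => row 0
  'f' => row 1
  'f' => row 2
  'h' => row 1
  'c' => row 0
  'k' => row 1
Rows:
  Row 0: "ic"
  Row 1: "fhk"
  Row 2: "f"
First row length: 2

2


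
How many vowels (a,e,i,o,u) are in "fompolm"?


Input: fompolm
Checking each character:
  'f' at position 0: consonant
  'o' at position 1: vowel (running total: 1)
  'm' at position 2: consonant
  'p' at position 3: consonant
  'o' at position 4: vowel (running total: 2)
  'l' at position 5: consonant
  'm' at position 6: consonant
Total vowels: 2

2


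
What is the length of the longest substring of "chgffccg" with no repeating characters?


Input: "chgffccg"
Sliding window (track last position of each char):
  Position 0 ('c'): window [0,0] length 1 -- new best
  Position 1 ('h'): window [0,1] length 2 -- new best
  Position 2 ('g'): window [0,2] length 3 -- new best
  Position 3 ('f'): window [0,3] length 4 -- new best
  Position 4 ('f'): repeat (last at 3), move window start to 4
  Position 4 ('f'): window [4,4] length 1
  Position 5 ('c'): window [4,5] length 2
  Position 6 ('c'): repeat (last at 5), move window start to 6
  Position 6 ('c'): window [6,6] length 1
  Position 7 ('g'): window [6,7] length 2
Longest substring with no repeats: "chgf" with length 4

4


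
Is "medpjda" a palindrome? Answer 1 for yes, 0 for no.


Input: medpjda
Reversed: adjpdem
  Compare pos 0 ('m') with pos 6 ('a'): MISMATCH
  Compare pos 1 ('e') with pos 5 ('d'): MISMATCH
  Compare pos 2 ('d') with pos 4 ('j'): MISMATCH
Result: not a palindrome

0


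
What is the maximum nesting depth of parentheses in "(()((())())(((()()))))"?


Input: "(()((())())(((()()))))"
Tracking depth:
  Position 0 '(': depth becomes 1
  Position 1 '(': depth becomes 2
  Position 2 ')': depth becomes 1
  Position 3 '(': depth becomes 2
  Position 4 '(': depth becomes 3
  Position 5 '(': depth becomes 4
  Position 6 ')': depth becomes 3
  Position 7 ')': depth becomes 2
  Position 8 '(': depth becomes 3
  Position 9 ')': depth becomes 2
  Position 10 ')': depth becomes 1
  Position 11 '(': depth becomes 2
  Position 12 '(': depth becomes 3
  Position 13 '(': depth becomes 4
  Position 14 '(': depth becomes 5
  Position 15 ')': depth becomes 4
  Position 16 '(': depth becomes 5
  Position 17 ')': depth becomes 4
  Position 18 ')': depth becomes 3
  Position 19 ')': depth becomes 2
  Position 20 ')': depth becomes 1
  Position 21 ')': depth becomes 0
Maximum depth reached: 5

5


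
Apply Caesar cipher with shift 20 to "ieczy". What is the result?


Caesar cipher: shift "ieczy" by 20
  'i' (pos 8) + 20 = pos 2 = 'c'
  'e' (pos 4) + 20 = pos 24 = 'y'
  'c' (pos 2) + 20 = pos 22 = 'w'
  'z' (pos 25) + 20 = pos 19 = 't'
  'y' (pos 24) + 20 = pos 18 = 's'
Result: cywts

cywts


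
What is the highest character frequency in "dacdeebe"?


Input: dacdeebe
Character counts:
  'a': 1
  'b': 1
  'c': 1
  'd': 2
  'e': 3
Maximum frequency: 3

3


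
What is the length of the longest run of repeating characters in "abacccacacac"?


Input: "abacccacacac"
Scanning for longest run:
  Position 1 ('b'): new char, reset run to 1
  Position 2 ('a'): new char, reset run to 1
  Position 3 ('c'): new char, reset run to 1
  Position 4 ('c'): continues run of 'c', length=2
  Position 5 ('c'): continues run of 'c', length=3
  Position 6 ('a'): new char, reset run to 1
  Position 7 ('c'): new char, reset run to 1
  Position 8 ('a'): new char, reset run to 1
  Position 9 ('c'): new char, reset run to 1
  Position 10 ('a'): new char, reset run to 1
  Position 11 ('c'): new char, reset run to 1
Longest run: 'c' with length 3

3


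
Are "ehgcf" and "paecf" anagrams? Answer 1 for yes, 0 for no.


Strings: "ehgcf", "paecf"
Sorted first:  cefgh
Sorted second: acefp
Differ at position 0: 'c' vs 'a' => not anagrams

0


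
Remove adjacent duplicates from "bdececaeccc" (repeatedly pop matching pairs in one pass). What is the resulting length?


Input: bdececaeccc
Stack-based adjacent duplicate removal:
  Read 'b': push. Stack: b
  Read 'd': push. Stack: bd
  Read 'e': push. Stack: bde
  Read 'c': push. Stack: bdec
  Read 'e': push. Stack: bdece
  Read 'c': push. Stack: bdecec
  Read 'a': push. Stack: bdececa
  Read 'e': push. Stack: bdececae
  Read 'c': push. Stack: bdececaec
  Read 'c': matches stack top 'c' => pop. Stack: bdececae
  Read 'c': push. Stack: bdececaec
Final stack: "bdececaec" (length 9)

9


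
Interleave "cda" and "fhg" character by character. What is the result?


Interleaving "cda" and "fhg":
  Position 0: 'c' from first, 'f' from second => "cf"
  Position 1: 'd' from first, 'h' from second => "dh"
  Position 2: 'a' from first, 'g' from second => "ag"
Result: cfdhag

cfdhag


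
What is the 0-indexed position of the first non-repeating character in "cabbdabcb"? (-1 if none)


Input: cabbdabcb
Character frequencies:
  'a': 2
  'b': 4
  'c': 2
  'd': 1
Scanning left to right for freq == 1:
  Position 0 ('c'): freq=2, skip
  Position 1 ('a'): freq=2, skip
  Position 2 ('b'): freq=4, skip
  Position 3 ('b'): freq=4, skip
  Position 4 ('d'): unique! => answer = 4

4


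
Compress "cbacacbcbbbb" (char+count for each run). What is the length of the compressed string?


Input: cbacacbcbbbb
Runs:
  'c' x 1 => "c1"
  'b' x 1 => "b1"
  'a' x 1 => "a1"
  'c' x 1 => "c1"
  'a' x 1 => "a1"
  'c' x 1 => "c1"
  'b' x 1 => "b1"
  'c' x 1 => "c1"
  'b' x 4 => "b4"
Compressed: "c1b1a1c1a1c1b1c1b4"
Compressed length: 18

18


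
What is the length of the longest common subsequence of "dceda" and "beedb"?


LCS of "dceda" and "beedb"
DP table:
           b    e    e    d    b
      0    0    0    0    0    0
  d   0    0    0    0    1    1
  c   0    0    0    0    1    1
  e   0    0    1    1    1    1
  d   0    0    1    1    2    2
  a   0    0    1    1    2    2
LCS length = dp[5][5] = 2

2


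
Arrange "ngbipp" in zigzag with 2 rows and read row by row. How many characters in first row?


Zigzag "ngbipp" into 2 rows:
Placing characters:
  'n' => row 0
  'g' => row 1
  'b' => row 0
  'i' => row 1
  'p' => row 0
  'p' => row 1
Rows:
  Row 0: "nbp"
  Row 1: "gip"
First row length: 3

3


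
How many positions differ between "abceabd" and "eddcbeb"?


Comparing "abceabd" and "eddcbeb" position by position:
  Position 0: 'a' vs 'e' => DIFFER
  Position 1: 'b' vs 'd' => DIFFER
  Position 2: 'c' vs 'd' => DIFFER
  Position 3: 'e' vs 'c' => DIFFER
  Position 4: 'a' vs 'b' => DIFFER
  Position 5: 'b' vs 'e' => DIFFER
  Position 6: 'd' vs 'b' => DIFFER
Positions that differ: 7

7


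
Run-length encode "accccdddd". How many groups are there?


Input: accccdddd
Scanning for consecutive runs:
  Group 1: 'a' x 1 (positions 0-0)
  Group 2: 'c' x 4 (positions 1-4)
  Group 3: 'd' x 4 (positions 5-8)
Total groups: 3

3


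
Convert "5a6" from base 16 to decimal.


Input: "5a6" in base 16
Positional expansion:
  Digit '5' (value 5) x 16^2 = 1280
  Digit 'a' (value 10) x 16^1 = 160
  Digit '6' (value 6) x 16^0 = 6
Sum = 1446

1446


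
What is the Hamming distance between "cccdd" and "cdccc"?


Comparing "cccdd" and "cdccc" position by position:
  Position 0: 'c' vs 'c' => same
  Position 1: 'c' vs 'd' => differ
  Position 2: 'c' vs 'c' => same
  Position 3: 'd' vs 'c' => differ
  Position 4: 'd' vs 'c' => differ
Total differences (Hamming distance): 3

3


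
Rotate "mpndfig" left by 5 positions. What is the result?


Input: "mpndfig", rotate left by 5
First 5 characters: "mpndf"
Remaining characters: "ig"
Concatenate remaining + first: "ig" + "mpndf" = "igmpndf"

igmpndf


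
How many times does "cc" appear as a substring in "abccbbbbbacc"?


Searching for "cc" in "abccbbbbbacc"
Scanning each position:
  Position 0: "ab" => no
  Position 1: "bc" => no
  Position 2: "cc" => MATCH
  Position 3: "cb" => no
  Position 4: "bb" => no
  Position 5: "bb" => no
  Position 6: "bb" => no
  Position 7: "bb" => no
  Position 8: "ba" => no
  Position 9: "ac" => no
  Position 10: "cc" => MATCH
Total occurrences: 2

2


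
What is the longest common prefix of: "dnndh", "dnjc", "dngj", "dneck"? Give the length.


Words: dnndh, dnjc, dngj, dneck
  Position 0: all 'd' => match
  Position 1: all 'n' => match
  Position 2: ('n', 'j', 'g', 'e') => mismatch, stop
LCP = "dn" (length 2)

2


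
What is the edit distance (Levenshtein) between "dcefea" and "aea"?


Computing edit distance: "dcefea" -> "aea"
DP table:
           a    e    a
      0    1    2    3
  d   1    1    2    3
  c   2    2    2    3
  e   3    3    2    3
  f   4    4    3    3
  e   5    5    4    4
  a   6    5    5    4
Edit distance = dp[6][3] = 4

4


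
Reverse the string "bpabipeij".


Input: bpabipeij
Reading characters right to left:
  Position 8: 'j'
  Position 7: 'i'
  Position 6: 'e'
  Position 5: 'p'
  Position 4: 'i'
  Position 3: 'b'
  Position 2: 'a'
  Position 1: 'p'
  Position 0: 'b'
Reversed: jiepibapb

jiepibapb


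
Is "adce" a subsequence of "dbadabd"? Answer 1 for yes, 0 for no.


Check if "adce" is a subsequence of "dbadabd"
Greedy scan:
  Position 0 ('d'): no match needed
  Position 1 ('b'): no match needed
  Position 2 ('a'): matches sub[0] = 'a'
  Position 3 ('d'): matches sub[1] = 'd'
  Position 4 ('a'): no match needed
  Position 5 ('b'): no match needed
  Position 6 ('d'): no match needed
Only matched 2/4 characters => not a subsequence

0


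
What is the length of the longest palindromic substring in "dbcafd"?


Input: "dbcafd"
Checking substrings for palindromes:
  No multi-char palindromic substrings found
Longest palindromic substring: "d" with length 1

1


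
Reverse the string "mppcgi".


Input: mppcgi
Reading characters right to left:
  Position 5: 'i'
  Position 4: 'g'
  Position 3: 'c'
  Position 2: 'p'
  Position 1: 'p'
  Position 0: 'm'
Reversed: igcppm

igcppm


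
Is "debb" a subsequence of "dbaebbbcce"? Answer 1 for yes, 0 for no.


Check if "debb" is a subsequence of "dbaebbbcce"
Greedy scan:
  Position 0 ('d'): matches sub[0] = 'd'
  Position 1 ('b'): no match needed
  Position 2 ('a'): no match needed
  Position 3 ('e'): matches sub[1] = 'e'
  Position 4 ('b'): matches sub[2] = 'b'
  Position 5 ('b'): matches sub[3] = 'b'
  Position 6 ('b'): no match needed
  Position 7 ('c'): no match needed
  Position 8 ('c'): no match needed
  Position 9 ('e'): no match needed
All 4 characters matched => is a subsequence

1


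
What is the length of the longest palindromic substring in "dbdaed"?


Input: "dbdaed"
Checking substrings for palindromes:
  [0:3] "dbd" (len 3) => palindrome
Longest palindromic substring: "dbd" with length 3

3


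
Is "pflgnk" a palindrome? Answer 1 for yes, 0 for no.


Input: pflgnk
Reversed: knglfp
  Compare pos 0 ('p') with pos 5 ('k'): MISMATCH
  Compare pos 1 ('f') with pos 4 ('n'): MISMATCH
  Compare pos 2 ('l') with pos 3 ('g'): MISMATCH
Result: not a palindrome

0


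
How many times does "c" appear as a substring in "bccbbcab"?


Searching for "c" in "bccbbcab"
Scanning each position:
  Position 0: "b" => no
  Position 1: "c" => MATCH
  Position 2: "c" => MATCH
  Position 3: "b" => no
  Position 4: "b" => no
  Position 5: "c" => MATCH
  Position 6: "a" => no
  Position 7: "b" => no
Total occurrences: 3

3


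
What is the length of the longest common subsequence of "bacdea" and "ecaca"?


LCS of "bacdea" and "ecaca"
DP table:
           e    c    a    c    a
      0    0    0    0    0    0
  b   0    0    0    0    0    0
  a   0    0    0    1    1    1
  c   0    0    1    1    2    2
  d   0    0    1    1    2    2
  e   0    1    1    1    2    2
  a   0    1    1    2    2    3
LCS length = dp[6][5] = 3

3


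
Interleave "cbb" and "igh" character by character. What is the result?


Interleaving "cbb" and "igh":
  Position 0: 'c' from first, 'i' from second => "ci"
  Position 1: 'b' from first, 'g' from second => "bg"
  Position 2: 'b' from first, 'h' from second => "bh"
Result: cibgbh

cibgbh


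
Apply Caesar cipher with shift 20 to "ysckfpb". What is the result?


Caesar cipher: shift "ysckfpb" by 20
  'y' (pos 24) + 20 = pos 18 = 's'
  's' (pos 18) + 20 = pos 12 = 'm'
  'c' (pos 2) + 20 = pos 22 = 'w'
  'k' (pos 10) + 20 = pos 4 = 'e'
  'f' (pos 5) + 20 = pos 25 = 'z'
  'p' (pos 15) + 20 = pos 9 = 'j'
  'b' (pos 1) + 20 = pos 21 = 'v'
Result: smwezjv

smwezjv


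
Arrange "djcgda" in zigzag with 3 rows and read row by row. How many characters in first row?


Zigzag "djcgda" into 3 rows:
Placing characters:
  'd' => row 0
  'j' => row 1
  'c' => row 2
  'g' => row 1
  'd' => row 0
  'a' => row 1
Rows:
  Row 0: "dd"
  Row 1: "jga"
  Row 2: "c"
First row length: 2

2
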